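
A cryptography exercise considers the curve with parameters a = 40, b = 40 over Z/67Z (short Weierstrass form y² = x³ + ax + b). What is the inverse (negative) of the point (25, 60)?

(25, 7)

-(25, 60) = (25, -60 mod 67) = (25, 7).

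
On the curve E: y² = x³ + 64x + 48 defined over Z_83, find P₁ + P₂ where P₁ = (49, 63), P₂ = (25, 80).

(1, 69)

(49, 63) + (25, 80). λ = (80 - 63)/(25 - 49) ≡ 17/59 mod 83. 59⁻¹ ≡ 38 (mod 83), so λ ≡ 65.
  x = λ² - 49 - 25 = 4225 - 74 ≡ 1; y = λ·(49 - 1) - 63 ≡ 69. → (1, 69)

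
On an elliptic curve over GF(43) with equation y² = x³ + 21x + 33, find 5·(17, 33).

(31, 26)

Write Q = (17, 33).
Repeated addition: build up to 5Q.
2Q: tangent at (17, 33): λ = (3·17² + 21)/(2·33) ≡ 28/23. 23⁻¹ ≡ 15 (mod 43), so λ ≡ 28·15 ≡ 33.
  x = λ² - 17 - 17 = 1089 - 34 ≡ 23; y = λ·(17 - 23) - 33 ≡ 27. → (23, 27)
3Q: (23, 27) + (17, 33). λ = (33 - 27)/(17 - 23) ≡ 6/37 mod 43. 37⁻¹ ≡ 7 (mod 43), so λ ≡ 42.
  x = λ² - 23 - 17 = 1764 - 40 ≡ 4; y = λ·(23 - 4) - 27 ≡ 40. → (4, 40)
4Q: (4, 40) + (17, 33). λ = (33 - 40)/(17 - 4) ≡ 36/13 mod 43. 13⁻¹ ≡ 10 (mod 43), so λ ≡ 16.
  x = λ² - 4 - 17 = 256 - 21 ≡ 20; y = λ·(4 - 20) - 40 ≡ 5. → (20, 5)
5Q: (20, 5) + (17, 33). λ = (33 - 5)/(17 - 20) ≡ 28/40 mod 43. 40⁻¹ ≡ 14 (mod 43) since 40·14 = 560 ≡ 1, so λ ≡ 5.
  x = λ² - 20 - 17 = 25 - 37 ≡ 31; y = λ·(20 - 31) - 5 ≡ 26. → (31, 26)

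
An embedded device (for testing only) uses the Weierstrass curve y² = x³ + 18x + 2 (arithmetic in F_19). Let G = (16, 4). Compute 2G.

(13, 1)

tangent at (16, 4): λ = (3·16² + 18)/(2·4) ≡ 7/8. 8⁻¹ ≡ 12 (mod 19), so λ ≡ 7·12 ≡ 8.
  x = λ² - 16 - 16 = 64 - 32 ≡ 13; y = λ·(16 - 13) - 4 ≡ 1. → (13, 1)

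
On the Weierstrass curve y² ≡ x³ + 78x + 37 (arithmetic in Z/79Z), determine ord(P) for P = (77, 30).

2P: tangent at (77, 30): λ = (3·77² + 78)/(2·30) ≡ 11/60. 60⁻¹ ≡ 54 (mod 79), so λ ≡ 11·54 ≡ 41.
  x = λ² - 77 - 77 = 1681 - 154 ≡ 26; y = λ·(77 - 26) - 30 ≡ 7. → (26, 7)
3P: (26, 7) + (77, 30). λ = (30 - 7)/(77 - 26) ≡ 23/51 mod 79. 51⁻¹ ≡ 31 (mod 79), so λ ≡ 2.
  x = λ² - 26 - 77 = 4 - 103 ≡ 59; y = λ·(26 - 59) - 7 ≡ 6. → (59, 6)
4P: (59, 6) + (77, 30). λ = (30 - 6)/(77 - 59) ≡ 24/18 mod 79. 18⁻¹ ≡ 22 (mod 79) since 18·22 = 396 ≡ 1, so λ ≡ 54.
  x = λ² - 59 - 77 = 2916 - 136 ≡ 15; y = λ·(59 - 15) - 6 ≡ 0. → (15, 0)
5P: (15, 0) + (77, 30). λ = (30 - 0)/(77 - 15) ≡ 30/62 mod 79. 62⁻¹ ≡ 65 (mod 79) since 62·65 = 4030 ≡ 1, so λ ≡ 54.
  x = λ² - 15 - 77 = 2916 - 92 ≡ 59; y = λ·(15 - 59) - 0 ≡ 73. → (59, 73)
6P: (59, 73) + (77, 30). λ = (30 - 73)/(77 - 59) ≡ 36/18 mod 79. 18⁻¹ ≡ 22 (mod 79), so λ ≡ 2.
  x = λ² - 59 - 77 = 4 - 136 ≡ 26; y = λ·(59 - 26) - 73 ≡ 72. → (26, 72)
7P: (26, 72) + (77, 30). λ = (30 - 72)/(77 - 26) ≡ 37/51 mod 79. 51⁻¹ ≡ 31 (mod 79), so λ ≡ 41.
  x = λ² - 26 - 77 = 1681 - 103 ≡ 77; y = λ·(26 - 77) - 72 ≡ 49. → (77, 49)
8P: (77, 49) + (77, 30): same x and y₁ ≡ -y₂, so the sum is O.
8P = O, so the order is 8.

8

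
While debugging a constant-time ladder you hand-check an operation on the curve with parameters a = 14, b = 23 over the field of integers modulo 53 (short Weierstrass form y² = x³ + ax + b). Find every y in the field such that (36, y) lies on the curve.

15, 38

x³ + 14x + 23 = 47183 ≡ 13 (mod 53).
Square roots of 13 mod 53: 15 and 38 (since 15² = 225 ≡ 13).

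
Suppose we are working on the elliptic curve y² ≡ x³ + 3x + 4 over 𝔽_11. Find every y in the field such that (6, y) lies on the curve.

none

x³ + 3x + 4 = 238 ≡ 7 (mod 11).
7 is a non-residue mod 11; no y exists.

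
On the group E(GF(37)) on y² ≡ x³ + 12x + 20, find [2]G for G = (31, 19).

tangent at (31, 19): λ = (3·31² + 12)/(2·19) ≡ 9/1. 1⁻¹ ≡ 1 (mod 37), so λ ≡ 9·1 ≡ 9.
  x = λ² - 31 - 31 = 81 - 62 ≡ 19; y = λ·(31 - 19) - 19 ≡ 15. → (19, 15)

(19, 15)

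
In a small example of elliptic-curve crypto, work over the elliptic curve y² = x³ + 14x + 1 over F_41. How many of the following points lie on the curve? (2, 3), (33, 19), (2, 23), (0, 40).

3

(2, 3): 3² ≡ 9, rhs ≡ 37 → off.
(33, 19): 19² ≡ 33, rhs ≡ 33 → on.
(2, 23): 23² ≡ 37, rhs ≡ 37 → on.
(0, 40): 40² ≡ 1, rhs ≡ 1 → on.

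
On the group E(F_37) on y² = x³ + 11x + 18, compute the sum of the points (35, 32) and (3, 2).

(35, 32) + (3, 2). λ = (2 - 32)/(3 - 35) ≡ 7/5 mod 37. 5⁻¹ ≡ 15 (mod 37), so λ ≡ 31.
  x = λ² - 35 - 3 = 961 - 38 ≡ 35; y = λ·(35 - 35) - 32 ≡ 5. → (35, 5)

(35, 5)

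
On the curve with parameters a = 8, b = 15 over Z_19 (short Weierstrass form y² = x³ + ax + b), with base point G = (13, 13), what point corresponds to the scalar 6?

(4, 15)

Double-and-add on 6 = (110)₂. Start with G = (13, 13) for the leading 1-bit.
double: tangent at (13, 13): λ = (3·13² + 8)/(2·13) ≡ 2/7. 7⁻¹ ≡ 11 (mod 19), so λ ≡ 2·11 ≡ 3.
  x = λ² - 13 - 13 = 9 - 26 ≡ 2; y = λ·(13 - 2) - 13 ≡ 1. → (2, 1)
add G: (2, 1) + (13, 13). λ = (13 - 1)/(13 - 2) ≡ 12/11 mod 19. 11⁻¹ ≡ 7 (mod 19), so λ ≡ 8.
  x = λ² - 2 - 13 = 64 - 15 ≡ 11; y = λ·(2 - 11) - 1 ≡ 3. → (11, 3)
double: tangent at (11, 3): λ = (3·11² + 8)/(2·3) ≡ 10/6. 6⁻¹ ≡ 16 (mod 19) since 6·16 = 96 ≡ 1, so λ ≡ 10·16 ≡ 8.
  x = λ² - 11 - 11 = 64 - 22 ≡ 4; y = λ·(11 - 4) - 3 ≡ 15. → (4, 15)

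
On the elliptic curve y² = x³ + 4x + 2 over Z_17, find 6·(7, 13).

(7, 4)

Write P = (7, 13).
Double-and-add on 6 = (110)₂. Start with P = (7, 13) for the leading 1-bit.
double: tangent at (7, 13): λ = (3·7² + 4)/(2·13) ≡ 15/9. 9⁻¹ ≡ 2 (mod 17), so λ ≡ 15·2 ≡ 13.
  x = λ² - 7 - 7 = 169 - 14 ≡ 2; y = λ·(7 - 2) - 13 ≡ 1. → (2, 1)
add P: (2, 1) + (7, 13). λ = (13 - 1)/(7 - 2) ≡ 12/5 mod 17. 5⁻¹ ≡ 7 (mod 17), so λ ≡ 16.
  x = λ² - 2 - 7 = 256 - 9 ≡ 9; y = λ·(2 - 9) - 1 ≡ 6. → (9, 6)
double: tangent at (9, 6): λ = (3·9² + 4)/(2·6) ≡ 9/12. 12⁻¹ ≡ 10 (mod 17), so λ ≡ 9·10 ≡ 5.
  x = λ² - 9 - 9 = 25 - 18 ≡ 7; y = λ·(9 - 7) - 6 ≡ 4. → (7, 4)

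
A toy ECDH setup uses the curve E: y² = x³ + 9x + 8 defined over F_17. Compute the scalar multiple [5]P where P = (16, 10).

(5, 12)

Repeated addition: build up to 5P.
2P: tangent at (16, 10): λ = (3·16² + 9)/(2·10) ≡ 12/3. 3⁻¹ ≡ 6 (mod 17), so λ ≡ 12·6 ≡ 4.
  x = λ² - 16 - 16 = 16 - 32 ≡ 1; y = λ·(16 - 1) - 10 ≡ 16. → (1, 16)
3P: (1, 16) + (16, 10). λ = (10 - 16)/(16 - 1) ≡ 11/15 mod 17. 15⁻¹ ≡ 8 (mod 17) since 15·8 = 120 ≡ 1, so λ ≡ 3.
  x = λ² - 1 - 16 = 9 - 17 ≡ 9; y = λ·(1 - 9) - 16 ≡ 11. → (9, 11)
4P: (9, 11) + (16, 10). λ = (10 - 11)/(16 - 9) ≡ 16/7 mod 17. 7⁻¹ ≡ 5 (mod 17), so λ ≡ 12.
  x = λ² - 9 - 16 = 144 - 25 ≡ 0; y = λ·(9 - 0) - 11 ≡ 12. → (0, 12)
5P: (0, 12) + (16, 10). λ = (10 - 12)/(16 - 0) ≡ 15/16 mod 17. 16⁻¹ ≡ 16 (mod 17) since 16·16 = 256 ≡ 1, so λ ≡ 2.
  x = λ² - 0 - 16 = 4 - 16 ≡ 5; y = λ·(0 - 5) - 12 ≡ 12. → (5, 12)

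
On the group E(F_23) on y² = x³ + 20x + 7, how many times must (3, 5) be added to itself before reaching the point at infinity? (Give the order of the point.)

9

2P: tangent at (3, 5): λ = (3·3² + 20)/(2·5) ≡ 1/10. 10⁻¹ ≡ 7 (mod 23), so λ ≡ 1·7 ≡ 7.
  x = λ² - 3 - 3 = 49 - 6 ≡ 20; y = λ·(3 - 20) - 5 ≡ 14. → (20, 14)
3P: (20, 14) + (3, 5). λ = (5 - 14)/(3 - 20) ≡ 14/6 mod 23. 6⁻¹ ≡ 4 (mod 23) since 6·4 = 24 ≡ 1, so λ ≡ 10.
  x = λ² - 20 - 3 = 100 - 23 ≡ 8; y = λ·(20 - 8) - 14 ≡ 14. → (8, 14)
4P: (8, 14) + (3, 5). λ = (5 - 14)/(3 - 8) ≡ 14/18 mod 23. 18⁻¹ ≡ 9 (mod 23), so λ ≡ 11.
  x = λ² - 8 - 3 = 121 - 11 ≡ 18; y = λ·(8 - 18) - 14 ≡ 14. → (18, 14)
5P: (18, 14) + (3, 5). λ = (5 - 14)/(3 - 18) ≡ 14/8 mod 23. 8⁻¹ ≡ 3 (mod 23), so λ ≡ 19.
  x = λ² - 18 - 3 = 361 - 21 ≡ 18; y = λ·(18 - 18) - 14 ≡ 9. → (18, 9)
6P: (18, 9) + (3, 5). λ = (5 - 9)/(3 - 18) ≡ 19/8 mod 23. 8⁻¹ ≡ 3 (mod 23), so λ ≡ 11.
  x = λ² - 18 - 3 = 121 - 21 ≡ 8; y = λ·(18 - 8) - 9 ≡ 9. → (8, 9)
7P: (8, 9) + (3, 5). λ = (5 - 9)/(3 - 8) ≡ 19/18 mod 23. 18⁻¹ ≡ 9 (mod 23) since 18·9 = 162 ≡ 1, so λ ≡ 10.
  x = λ² - 8 - 3 = 100 - 11 ≡ 20; y = λ·(8 - 20) - 9 ≡ 9. → (20, 9)
8P: (20, 9) + (3, 5). λ = (5 - 9)/(3 - 20) ≡ 19/6 mod 23. 6⁻¹ ≡ 4 (mod 23) since 6·4 = 24 ≡ 1, so λ ≡ 7.
  x = λ² - 20 - 3 = 49 - 23 ≡ 3; y = λ·(20 - 3) - 9 ≡ 18. → (3, 18)
9P: (3, 18) + (3, 5): same x and y₁ ≡ -y₂, so the sum is the point at infinity.
9P = the point at infinity, so the order is 9.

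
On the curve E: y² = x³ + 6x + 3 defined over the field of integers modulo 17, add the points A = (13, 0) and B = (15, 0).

(6, 0)

(13, 0) + (15, 0). λ = (0 - 0)/(15 - 13) ≡ 0/2 mod 17. 2⁻¹ ≡ 9 (mod 17) since 2·9 = 18 ≡ 1, so λ ≡ 0.
  x = λ² - 13 - 15 = 0 - 28 ≡ 6; y = λ·(13 - 6) - 0 ≡ 0. → (6, 0)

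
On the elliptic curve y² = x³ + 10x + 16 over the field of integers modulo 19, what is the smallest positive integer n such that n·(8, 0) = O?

2

2P: (8, 0) + (8, 0): same x and y₁ ≡ -y₂, so the sum is O.
2P = O, so the order is 2.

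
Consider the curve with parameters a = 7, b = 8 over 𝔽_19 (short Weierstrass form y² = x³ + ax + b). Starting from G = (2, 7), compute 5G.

(2, 12)

Double-and-add on 5 = (101)₂. Start with G = (2, 7) for the leading 1-bit.
double: tangent at (2, 7): λ = (3·2² + 7)/(2·7) ≡ 0/14. 14⁻¹ ≡ 15 (mod 19) since 14·15 = 210 ≡ 1, so λ ≡ 0·15 ≡ 0.
  x = λ² - 2 - 2 = 0 - 4 ≡ 15; y = λ·(2 - 15) - 7 ≡ 12. → (15, 12)
double: tangent at (15, 12): λ = (3·15² + 7)/(2·12) ≡ 17/5. 5⁻¹ ≡ 4 (mod 19) since 5·4 = 20 ≡ 1, so λ ≡ 17·4 ≡ 11.
  x = λ² - 15 - 15 = 121 - 30 ≡ 15; y = λ·(15 - 15) - 12 ≡ 7. → (15, 7)
add G: (15, 7) + (2, 7). λ = (7 - 7)/(2 - 15) ≡ 0/6 mod 19. 6⁻¹ ≡ 16 (mod 19), so λ ≡ 0.
  x = λ² - 15 - 2 = 0 - 17 ≡ 2; y = λ·(15 - 2) - 7 ≡ 12. → (2, 12)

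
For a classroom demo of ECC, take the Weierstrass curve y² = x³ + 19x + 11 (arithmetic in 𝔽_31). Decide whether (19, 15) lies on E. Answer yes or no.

yes

y² = 15² ≡ 8; x³ + 19x + 11 = 7231 ≡ 8 (mod 31). 8 = 8.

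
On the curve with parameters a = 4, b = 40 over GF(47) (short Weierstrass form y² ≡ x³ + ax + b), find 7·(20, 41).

Write P = (20, 41).
Repeated addition: build up to 7P.
2P: tangent at (20, 41): λ = (3·20² + 4)/(2·41) ≡ 29/35. 35⁻¹ ≡ 43 (mod 47) since 35·43 = 1505 ≡ 1, so λ ≡ 29·43 ≡ 25.
  x = λ² - 20 - 20 = 625 - 40 ≡ 21; y = λ·(20 - 21) - 41 ≡ 28. → (21, 28)
3P: (21, 28) + (20, 41). λ = (41 - 28)/(20 - 21) ≡ 13/46 mod 47. 46⁻¹ ≡ 46 (mod 47), so λ ≡ 34.
  x = λ² - 21 - 20 = 1156 - 41 ≡ 34; y = λ·(21 - 34) - 28 ≡ 0. → (34, 0)
4P: (34, 0) + (20, 41). λ = (41 - 0)/(20 - 34) ≡ 41/33 mod 47. 33⁻¹ ≡ 10 (mod 47), so λ ≡ 34.
  x = λ² - 34 - 20 = 1156 - 54 ≡ 21; y = λ·(34 - 21) - 0 ≡ 19. → (21, 19)
5P: (21, 19) + (20, 41). λ = (41 - 19)/(20 - 21) ≡ 22/46 mod 47. 46⁻¹ ≡ 46 (mod 47), so λ ≡ 25.
  x = λ² - 21 - 20 = 625 - 41 ≡ 20; y = λ·(21 - 20) - 19 ≡ 6. → (20, 6)
6P: (20, 6) + (20, 41): same x and y₁ ≡ -y₂, so the sum is 𝒪.
7P: 𝒪 + (20, 41) = (20, 41) (identity).

(20, 41)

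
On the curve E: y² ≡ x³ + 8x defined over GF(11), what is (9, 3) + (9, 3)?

tangent at (9, 3): λ = (3·9² + 8)/(2·3) ≡ 9/6. 6⁻¹ ≡ 2 (mod 11), so λ ≡ 9·2 ≡ 7.
  x = λ² - 9 - 9 = 49 - 18 ≡ 9; y = λ·(9 - 9) - 3 ≡ 8. → (9, 8)

(9, 8)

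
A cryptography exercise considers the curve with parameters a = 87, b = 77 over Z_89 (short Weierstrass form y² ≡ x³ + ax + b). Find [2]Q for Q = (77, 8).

tangent at (77, 8): λ = (3·77² + 87)/(2·8) ≡ 74/16. 16⁻¹ ≡ 39 (mod 89), so λ ≡ 74·39 ≡ 38.
  x = λ² - 77 - 77 = 1444 - 154 ≡ 44; y = λ·(77 - 44) - 8 ≡ 0. → (44, 0)

(44, 0)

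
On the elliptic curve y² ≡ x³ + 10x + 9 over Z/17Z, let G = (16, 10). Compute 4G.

Double-and-add on 4 = (100)₂. Start with G = (16, 10) for the leading 1-bit.
double: tangent at (16, 10): λ = (3·16² + 10)/(2·10) ≡ 13/3. 3⁻¹ ≡ 6 (mod 17), so λ ≡ 13·6 ≡ 10.
  x = λ² - 16 - 16 = 100 - 32 ≡ 0; y = λ·(16 - 0) - 10 ≡ 14. → (0, 14)
double: tangent at (0, 14): λ = (3·0² + 10)/(2·14) ≡ 10/11. 11⁻¹ ≡ 14 (mod 17), so λ ≡ 10·14 ≡ 4.
  x = λ² - 0 - 0 = 16 - 0 ≡ 16; y = λ·(0 - 16) - 14 ≡ 7. → (16, 7)

(16, 7)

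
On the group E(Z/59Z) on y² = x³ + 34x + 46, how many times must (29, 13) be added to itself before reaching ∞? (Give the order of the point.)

4

2P: tangent at (29, 13): λ = (3·29² + 34)/(2·13) ≡ 20/26. 26⁻¹ ≡ 25 (mod 59) since 26·25 = 650 ≡ 1, so λ ≡ 20·25 ≡ 28.
  x = λ² - 29 - 29 = 784 - 58 ≡ 18; y = λ·(29 - 18) - 13 ≡ 0. → (18, 0)
3P: (18, 0) + (29, 13). λ = (13 - 0)/(29 - 18) ≡ 13/11 mod 59. 11⁻¹ ≡ 43 (mod 59) since 11·43 = 473 ≡ 1, so λ ≡ 28.
  x = λ² - 18 - 29 = 784 - 47 ≡ 29; y = λ·(18 - 29) - 0 ≡ 46. → (29, 46)
4P: (29, 46) + (29, 13): same x and y₁ ≡ -y₂, so the sum is ∞.
4P = ∞, so the order is 4.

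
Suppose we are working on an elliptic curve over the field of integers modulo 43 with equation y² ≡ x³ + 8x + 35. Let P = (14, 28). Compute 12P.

O

Double-and-add on 12 = (1100)₂. Start with P = (14, 28) for the leading 1-bit.
double: tangent at (14, 28): λ = (3·14² + 8)/(2·28) ≡ 37/13. 13⁻¹ ≡ 10 (mod 43), so λ ≡ 37·10 ≡ 26.
  x = λ² - 14 - 14 = 676 - 28 ≡ 3; y = λ·(14 - 3) - 28 ≡ 0. → (3, 0)
add P: (3, 0) + (14, 28). λ = (28 - 0)/(14 - 3) ≡ 28/11 mod 43. 11⁻¹ ≡ 4 (mod 43) since 11·4 = 44 ≡ 1, so λ ≡ 26.
  x = λ² - 3 - 14 = 676 - 17 ≡ 14; y = λ·(3 - 14) - 0 ≡ 15. → (14, 15)
double: tangent at (14, 15): λ = (3·14² + 8)/(2·15) ≡ 37/30. 30⁻¹ ≡ 33 (mod 43), so λ ≡ 37·33 ≡ 17.
  x = λ² - 14 - 14 = 289 - 28 ≡ 3; y = λ·(14 - 3) - 15 ≡ 0. → (3, 0)
double: (3, 0) + (3, 0): same x and y₁ ≡ -y₂, so the sum is 𝒪.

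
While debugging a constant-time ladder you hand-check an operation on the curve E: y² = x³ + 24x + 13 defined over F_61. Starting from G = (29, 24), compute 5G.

(8, 30)

Double-and-add on 5 = (101)₂. Start with G = (29, 24) for the leading 1-bit.
double: tangent at (29, 24): λ = (3·29² + 24)/(2·24) ≡ 46/48. 48⁻¹ ≡ 14 (mod 61), so λ ≡ 46·14 ≡ 34.
  x = λ² - 29 - 29 = 1156 - 58 ≡ 0; y = λ·(29 - 0) - 24 ≡ 47. → (0, 47)
double: tangent at (0, 47): λ = (3·0² + 24)/(2·47) ≡ 24/33. 33⁻¹ ≡ 37 (mod 61), so λ ≡ 24·37 ≡ 34.
  x = λ² - 0 - 0 = 1156 - 0 ≡ 58; y = λ·(0 - 58) - 47 ≡ 55. → (58, 55)
add G: (58, 55) + (29, 24). λ = (24 - 55)/(29 - 58) ≡ 30/32 mod 61. 32⁻¹ ≡ 21 (mod 61) since 32·21 = 672 ≡ 1, so λ ≡ 20.
  x = λ² - 58 - 29 = 400 - 87 ≡ 8; y = λ·(58 - 8) - 55 ≡ 30. → (8, 30)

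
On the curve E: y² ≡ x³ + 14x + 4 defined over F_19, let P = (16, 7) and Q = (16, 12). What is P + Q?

The two points share x = 16 and their y-coordinates satisfy 7 + 12 ≡ 0 (mod 19), so they are inverses. Their sum is the point at infinity.

O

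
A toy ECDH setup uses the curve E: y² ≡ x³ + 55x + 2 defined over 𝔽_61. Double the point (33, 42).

(29, 0)

tangent at (33, 42): λ = (3·33² + 55)/(2·42) ≡ 28/23. 23⁻¹ ≡ 8 (mod 61), so λ ≡ 28·8 ≡ 41.
  x = λ² - 33 - 33 = 1681 - 66 ≡ 29; y = λ·(33 - 29) - 42 ≡ 0. → (29, 0)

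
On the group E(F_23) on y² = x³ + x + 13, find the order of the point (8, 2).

4

2P: tangent at (8, 2): λ = (3·8² + 1)/(2·2) ≡ 9/4. 4⁻¹ ≡ 6 (mod 23), so λ ≡ 9·6 ≡ 8.
  x = λ² - 8 - 8 = 64 - 16 ≡ 2; y = λ·(8 - 2) - 2 ≡ 0. → (2, 0)
3P: (2, 0) + (8, 2). λ = (2 - 0)/(8 - 2) ≡ 2/6 mod 23. 6⁻¹ ≡ 4 (mod 23), so λ ≡ 8.
  x = λ² - 2 - 8 = 64 - 10 ≡ 8; y = λ·(2 - 8) - 0 ≡ 21. → (8, 21)
4P: (8, 21) + (8, 2): same x and y₁ ≡ -y₂, so the sum is ∞.
4P = ∞, so the order is 4.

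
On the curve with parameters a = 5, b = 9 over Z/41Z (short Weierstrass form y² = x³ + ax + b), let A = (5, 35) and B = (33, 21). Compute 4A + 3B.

(33, 20)

First 4A:
Double-and-add on 4 = (100)₂. Start with A = (5, 35) for the leading 1-bit.
double: tangent at (5, 35): λ = (3·5² + 5)/(2·35) ≡ 39/29. 29⁻¹ ≡ 17 (mod 41), so λ ≡ 39·17 ≡ 7.
  x = λ² - 5 - 5 = 49 - 10 ≡ 39; y = λ·(5 - 39) - 35 ≡ 14. → (39, 14)
double: tangent at (39, 14): λ = (3·39² + 5)/(2·14) ≡ 17/28. 28⁻¹ ≡ 22 (mod 41), so λ ≡ 17·22 ≡ 5.
  x = λ² - 39 - 39 = 25 - 78 ≡ 29; y = λ·(39 - 29) - 14 ≡ 36. → (29, 36)
4A = (29, 36).
Next 3B:
Repeated addition: build up to 3B.
2B: tangent at (33, 21): λ = (3·33² + 5)/(2·21) ≡ 33/1. 1⁻¹ ≡ 1 (mod 41) since 1·1 = 1 ≡ 1, so λ ≡ 33·1 ≡ 33.
  x = λ² - 33 - 33 = 1089 - 66 ≡ 39; y = λ·(33 - 39) - 21 ≡ 27. → (39, 27)
3B: (39, 27) + (33, 21). λ = (21 - 27)/(33 - 39) ≡ 35/35 mod 41. 35⁻¹ ≡ 34 (mod 41), so λ ≡ 1.
  x = λ² - 39 - 33 = 1 - 72 ≡ 11; y = λ·(39 - 11) - 27 ≡ 1. → (11, 1)
3B = (11, 1).
Finally 4A + 3B:
(29, 36) + (11, 1). λ = (1 - 36)/(11 - 29) ≡ 6/23 mod 41. 23⁻¹ ≡ 25 (mod 41) since 23·25 = 575 ≡ 1, so λ ≡ 27.
  x = λ² - 29 - 11 = 729 - 40 ≡ 33; y = λ·(29 - 33) - 36 ≡ 20. → (33, 20)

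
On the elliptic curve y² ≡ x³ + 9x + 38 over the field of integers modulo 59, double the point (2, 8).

tangent at (2, 8): λ = (3·2² + 9)/(2·8) ≡ 21/16. 16⁻¹ ≡ 48 (mod 59), so λ ≡ 21·48 ≡ 5.
  x = λ² - 2 - 2 = 25 - 4 ≡ 21; y = λ·(2 - 21) - 8 ≡ 15. → (21, 15)

(21, 15)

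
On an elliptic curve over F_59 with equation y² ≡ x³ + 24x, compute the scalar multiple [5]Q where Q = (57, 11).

(57, 48)

Repeated addition: build up to 5Q.
2Q: tangent at (57, 11): λ = (3·57² + 24)/(2·11) ≡ 36/22. 22⁻¹ ≡ 51 (mod 59), so λ ≡ 36·51 ≡ 7.
  x = λ² - 57 - 57 = 49 - 114 ≡ 53; y = λ·(57 - 53) - 11 ≡ 17. → (53, 17)
3Q: (53, 17) + (57, 11). λ = (11 - 17)/(57 - 53) ≡ 53/4 mod 59. 4⁻¹ ≡ 15 (mod 59), so λ ≡ 28.
  x = λ² - 53 - 57 = 784 - 110 ≡ 25; y = λ·(53 - 25) - 17 ≡ 0. → (25, 0)
4Q: (25, 0) + (57, 11). λ = (11 - 0)/(57 - 25) ≡ 11/32 mod 59. 32⁻¹ ≡ 24 (mod 59), so λ ≡ 28.
  x = λ² - 25 - 57 = 784 - 82 ≡ 53; y = λ·(25 - 53) - 0 ≡ 42. → (53, 42)
5Q: (53, 42) + (57, 11). λ = (11 - 42)/(57 - 53) ≡ 28/4 mod 59. 4⁻¹ ≡ 15 (mod 59), so λ ≡ 7.
  x = λ² - 53 - 57 = 49 - 110 ≡ 57; y = λ·(53 - 57) - 42 ≡ 48. → (57, 48)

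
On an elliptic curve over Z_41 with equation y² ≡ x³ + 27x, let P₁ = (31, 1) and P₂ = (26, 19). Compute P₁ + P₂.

(31, 1) + (26, 19). λ = (19 - 1)/(26 - 31) ≡ 18/36 mod 41. 36⁻¹ ≡ 8 (mod 41), so λ ≡ 21.
  x = λ² - 31 - 26 = 441 - 57 ≡ 15; y = λ·(31 - 15) - 1 ≡ 7. → (15, 7)

(15, 7)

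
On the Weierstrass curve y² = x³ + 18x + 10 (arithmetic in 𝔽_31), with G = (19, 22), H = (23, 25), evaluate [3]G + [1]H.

(9, 8)

First 3G:
Repeated addition: build up to 3G.
2G: tangent at (19, 22): λ = (3·19² + 18)/(2·22) ≡ 16/13. 13⁻¹ ≡ 12 (mod 31) since 13·12 = 156 ≡ 1, so λ ≡ 16·12 ≡ 6.
  x = λ² - 19 - 19 = 36 - 38 ≡ 29; y = λ·(19 - 29) - 22 ≡ 11. → (29, 11)
3G: (29, 11) + (19, 22). λ = (22 - 11)/(19 - 29) ≡ 11/21 mod 31. 21⁻¹ ≡ 3 (mod 31) since 21·3 = 63 ≡ 1, so λ ≡ 2.
  x = λ² - 29 - 19 = 4 - 48 ≡ 18; y = λ·(29 - 18) - 11 ≡ 11. → (18, 11)
3G = (18, 11).
Finally 3G + H:
(18, 11) + (23, 25). λ = (25 - 11)/(23 - 18) ≡ 14/5 mod 31. 5⁻¹ ≡ 25 (mod 31) since 5·25 = 125 ≡ 1, so λ ≡ 9.
  x = λ² - 18 - 23 = 81 - 41 ≡ 9; y = λ·(18 - 9) - 11 ≡ 8. → (9, 8)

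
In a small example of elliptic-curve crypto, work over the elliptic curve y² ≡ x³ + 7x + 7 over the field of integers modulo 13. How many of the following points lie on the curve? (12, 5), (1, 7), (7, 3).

2

(12, 5): 5² ≡ 12, rhs ≡ 12 → on.
(1, 7): 7² ≡ 10, rhs ≡ 2 → off.
(7, 3): 3² ≡ 9, rhs ≡ 9 → on.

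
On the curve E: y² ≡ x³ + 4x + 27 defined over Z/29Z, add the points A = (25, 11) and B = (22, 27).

(25, 11) + (22, 27). λ = (27 - 11)/(22 - 25) ≡ 16/26 mod 29. 26⁻¹ ≡ 19 (mod 29), so λ ≡ 14.
  x = λ² - 25 - 22 = 196 - 47 ≡ 4; y = λ·(25 - 4) - 11 ≡ 22. → (4, 22)

(4, 22)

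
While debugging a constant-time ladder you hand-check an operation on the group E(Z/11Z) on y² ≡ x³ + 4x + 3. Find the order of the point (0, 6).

2P: tangent at (0, 6): λ = (3·0² + 4)/(2·6) ≡ 4/1. 1⁻¹ ≡ 1 (mod 11), so λ ≡ 4·1 ≡ 4.
  x = λ² - 0 - 0 = 16 - 0 ≡ 5; y = λ·(0 - 5) - 6 ≡ 7. → (5, 7)
3P: (5, 7) + (0, 6). λ = (6 - 7)/(0 - 5) ≡ 10/6 mod 11. 6⁻¹ ≡ 2 (mod 11), so λ ≡ 9.
  x = λ² - 5 - 0 = 81 - 5 ≡ 10; y = λ·(5 - 10) - 7 ≡ 3. → (10, 3)
4P: (10, 3) + (0, 6). λ = (6 - 3)/(0 - 10) ≡ 3/1 mod 11. 1⁻¹ ≡ 1 (mod 11) since 1·1 = 1 ≡ 1, so λ ≡ 3.
  x = λ² - 10 - 0 = 9 - 10 ≡ 10; y = λ·(10 - 10) - 3 ≡ 8. → (10, 8)
5P: (10, 8) + (0, 6). λ = (6 - 8)/(0 - 10) ≡ 9/1 mod 11. 1⁻¹ ≡ 1 (mod 11) since 1·1 = 1 ≡ 1, so λ ≡ 9.
  x = λ² - 10 - 0 = 81 - 10 ≡ 5; y = λ·(10 - 5) - 8 ≡ 4. → (5, 4)
6P: (5, 4) + (0, 6). λ = (6 - 4)/(0 - 5) ≡ 2/6 mod 11. 6⁻¹ ≡ 2 (mod 11), so λ ≡ 4.
  x = λ² - 5 - 0 = 16 - 5 ≡ 0; y = λ·(5 - 0) - 4 ≡ 5. → (0, 5)
7P: (0, 5) + (0, 6): same x and y₁ ≡ -y₂, so the sum is O.
7P = O, so the order is 7.

7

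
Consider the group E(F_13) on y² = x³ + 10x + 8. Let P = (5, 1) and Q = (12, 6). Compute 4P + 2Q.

O

First 4P:
Repeated addition: build up to 4P.
2P: tangent at (5, 1): λ = (3·5² + 10)/(2·1) ≡ 7/2. 2⁻¹ ≡ 7 (mod 13), so λ ≡ 7·7 ≡ 10.
  x = λ² - 5 - 5 = 100 - 10 ≡ 12; y = λ·(5 - 12) - 1 ≡ 7. → (12, 7)
3P: (12, 7) + (5, 1). λ = (1 - 7)/(5 - 12) ≡ 7/6 mod 13. 6⁻¹ ≡ 11 (mod 13) since 6·11 = 66 ≡ 1, so λ ≡ 12.
  x = λ² - 12 - 5 = 144 - 17 ≡ 10; y = λ·(12 - 10) - 7 ≡ 4. → (10, 4)
4P: (10, 4) + (5, 1). λ = (1 - 4)/(5 - 10) ≡ 10/8 mod 13. 8⁻¹ ≡ 5 (mod 13) since 8·5 = 40 ≡ 1, so λ ≡ 11.
  x = λ² - 10 - 5 = 121 - 15 ≡ 2; y = λ·(10 - 2) - 4 ≡ 6. → (2, 6)
4P = (2, 6).
Next 2Q:
Repeated addition: build up to 2Q.
2Q: tangent at (12, 6): λ = (3·12² + 10)/(2·6) ≡ 0/12. 12⁻¹ ≡ 12 (mod 13), so λ ≡ 0·12 ≡ 0.
  x = λ² - 12 - 12 = 0 - 24 ≡ 2; y = λ·(12 - 2) - 6 ≡ 7. → (2, 7)
2Q = (2, 7).
Finally 4P + 2Q:
(2, 6) + (2, 7): same x and y₁ ≡ -y₂, so the sum is O.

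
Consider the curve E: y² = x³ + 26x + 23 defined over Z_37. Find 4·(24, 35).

(26, 21)

Write Q = (24, 35).
Repeated addition: build up to 4Q.
2Q: tangent at (24, 35): λ = (3·24² + 26)/(2·35) ≡ 15/33. 33⁻¹ ≡ 9 (mod 37) since 33·9 = 297 ≡ 1, so λ ≡ 15·9 ≡ 24.
  x = λ² - 24 - 24 = 576 - 48 ≡ 10; y = λ·(24 - 10) - 35 ≡ 5. → (10, 5)
3Q: (10, 5) + (24, 35). λ = (35 - 5)/(24 - 10) ≡ 30/14 mod 37. 14⁻¹ ≡ 8 (mod 37) since 14·8 = 112 ≡ 1, so λ ≡ 18.
  x = λ² - 10 - 24 = 324 - 34 ≡ 31; y = λ·(10 - 31) - 5 ≡ 24. → (31, 24)
4Q: (31, 24) + (24, 35). λ = (35 - 24)/(24 - 31) ≡ 11/30 mod 37. 30⁻¹ ≡ 21 (mod 37) since 30·21 = 630 ≡ 1, so λ ≡ 9.
  x = λ² - 31 - 24 = 81 - 55 ≡ 26; y = λ·(31 - 26) - 24 ≡ 21. → (26, 21)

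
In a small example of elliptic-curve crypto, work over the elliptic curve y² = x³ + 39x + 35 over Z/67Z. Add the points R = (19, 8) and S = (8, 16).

(19, 8) + (8, 16). λ = (16 - 8)/(8 - 19) ≡ 8/56 mod 67. 56⁻¹ ≡ 6 (mod 67) since 56·6 = 336 ≡ 1, so λ ≡ 48.
  x = λ² - 19 - 8 = 2304 - 27 ≡ 66; y = λ·(19 - 66) - 8 ≡ 14. → (66, 14)

(66, 14)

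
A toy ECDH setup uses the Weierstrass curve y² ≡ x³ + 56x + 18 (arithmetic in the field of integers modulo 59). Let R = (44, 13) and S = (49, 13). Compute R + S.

(25, 46)

(44, 13) + (49, 13). λ = (13 - 13)/(49 - 44) ≡ 0/5 mod 59. 5⁻¹ ≡ 12 (mod 59), so λ ≡ 0.
  x = λ² - 44 - 49 = 0 - 93 ≡ 25; y = λ·(44 - 25) - 13 ≡ 46. → (25, 46)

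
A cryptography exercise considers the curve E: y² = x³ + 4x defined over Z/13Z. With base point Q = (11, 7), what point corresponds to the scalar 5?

(11, 7)

Repeated addition: build up to 5Q.
2Q: tangent at (11, 7): λ = (3·11² + 4)/(2·7) ≡ 3/1. 1⁻¹ ≡ 1 (mod 13) since 1·1 = 1 ≡ 1, so λ ≡ 3·1 ≡ 3.
  x = λ² - 11 - 11 = 9 - 22 ≡ 0; y = λ·(11 - 0) - 7 ≡ 0. → (0, 0)
3Q: (0, 0) + (11, 7). λ = (7 - 0)/(11 - 0) ≡ 7/11 mod 13. 11⁻¹ ≡ 6 (mod 13), so λ ≡ 3.
  x = λ² - 0 - 11 = 9 - 11 ≡ 11; y = λ·(0 - 11) - 0 ≡ 6. → (11, 6)
4Q: (11, 6) + (11, 7): same x and y₁ ≡ -y₂, so the sum is 𝒪.
5Q: 𝒪 + (11, 7) = (11, 7) (identity).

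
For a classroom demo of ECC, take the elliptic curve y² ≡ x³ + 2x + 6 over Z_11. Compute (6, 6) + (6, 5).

O

The two points share x = 6 and their y-coordinates satisfy 6 + 5 ≡ 0 (mod 11), so they are inverses. Their sum is 𝒪.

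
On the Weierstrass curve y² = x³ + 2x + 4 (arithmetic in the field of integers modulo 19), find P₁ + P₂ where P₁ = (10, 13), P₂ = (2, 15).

(10, 13) + (2, 15). λ = (15 - 13)/(2 - 10) ≡ 2/11 mod 19. 11⁻¹ ≡ 7 (mod 19), so λ ≡ 14.
  x = λ² - 10 - 2 = 196 - 12 ≡ 13; y = λ·(10 - 13) - 13 ≡ 2. → (13, 2)

(13, 2)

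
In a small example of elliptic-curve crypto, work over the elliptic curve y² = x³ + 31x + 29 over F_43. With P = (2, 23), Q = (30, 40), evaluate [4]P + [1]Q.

(39, 23)

First 4P:
Repeated addition: build up to 4P.
2P: tangent at (2, 23): λ = (3·2² + 31)/(2·23) ≡ 0/3. 3⁻¹ ≡ 29 (mod 43) since 3·29 = 87 ≡ 1, so λ ≡ 0·29 ≡ 0.
  x = λ² - 2 - 2 = 0 - 4 ≡ 39; y = λ·(2 - 39) - 23 ≡ 20. → (39, 20)
3P: (39, 20) + (2, 23). λ = (23 - 20)/(2 - 39) ≡ 3/6 mod 43. 6⁻¹ ≡ 36 (mod 43) since 6·36 = 216 ≡ 1, so λ ≡ 22.
  x = λ² - 39 - 2 = 484 - 41 ≡ 13; y = λ·(39 - 13) - 20 ≡ 36. → (13, 36)
4P: (13, 36) + (2, 23). λ = (23 - 36)/(2 - 13) ≡ 30/32 mod 43. 32⁻¹ ≡ 39 (mod 43), so λ ≡ 9.
  x = λ² - 13 - 2 = 81 - 15 ≡ 23; y = λ·(13 - 23) - 36 ≡ 3. → (23, 3)
4P = (23, 3).
Finally 4P + Q:
(23, 3) + (30, 40). λ = (40 - 3)/(30 - 23) ≡ 37/7 mod 43. 7⁻¹ ≡ 37 (mod 43) since 7·37 = 259 ≡ 1, so λ ≡ 36.
  x = λ² - 23 - 30 = 1296 - 53 ≡ 39; y = λ·(23 - 39) - 3 ≡ 23. → (39, 23)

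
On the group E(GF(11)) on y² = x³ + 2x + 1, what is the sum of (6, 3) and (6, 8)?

The two points share x = 6 and their y-coordinates satisfy 3 + 8 ≡ 0 (mod 11), so they are inverses. Their sum is ∞.

O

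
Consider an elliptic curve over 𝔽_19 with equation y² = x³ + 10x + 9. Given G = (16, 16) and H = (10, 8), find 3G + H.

First 3G:
Repeated addition: build up to 3G.
2G: tangent at (16, 16): λ = (3·16² + 10)/(2·16) ≡ 18/13. 13⁻¹ ≡ 3 (mod 19), so λ ≡ 18·3 ≡ 16.
  x = λ² - 16 - 16 = 256 - 32 ≡ 15; y = λ·(16 - 15) - 16 ≡ 0. → (15, 0)
3G: (15, 0) + (16, 16). λ = (16 - 0)/(16 - 15) ≡ 16/1 mod 19. 1⁻¹ ≡ 1 (mod 19), so λ ≡ 16.
  x = λ² - 15 - 16 = 256 - 31 ≡ 16; y = λ·(15 - 16) - 0 ≡ 3. → (16, 3)
3G = (16, 3).
Finally 3G + H:
(16, 3) + (10, 8). λ = (8 - 3)/(10 - 16) ≡ 5/13 mod 19. 13⁻¹ ≡ 3 (mod 19), so λ ≡ 15.
  x = λ² - 16 - 10 = 225 - 26 ≡ 9; y = λ·(16 - 9) - 3 ≡ 7. → (9, 7)

(9, 7)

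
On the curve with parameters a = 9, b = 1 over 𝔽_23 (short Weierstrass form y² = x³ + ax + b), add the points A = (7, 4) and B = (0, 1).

(19, 4)

(7, 4) + (0, 1). λ = (1 - 4)/(0 - 7) ≡ 20/16 mod 23. 16⁻¹ ≡ 13 (mod 23), so λ ≡ 7.
  x = λ² - 7 - 0 = 49 - 7 ≡ 19; y = λ·(7 - 19) - 4 ≡ 4. → (19, 4)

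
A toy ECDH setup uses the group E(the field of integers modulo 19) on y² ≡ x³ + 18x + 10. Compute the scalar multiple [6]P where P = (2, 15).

(12, 4)

Repeated addition: build up to 6P.
2P: tangent at (2, 15): λ = (3·2² + 18)/(2·15) ≡ 11/11. 11⁻¹ ≡ 7 (mod 19), so λ ≡ 11·7 ≡ 1.
  x = λ² - 2 - 2 = 1 - 4 ≡ 16; y = λ·(2 - 16) - 15 ≡ 9. → (16, 9)
3P: (16, 9) + (2, 15). λ = (15 - 9)/(2 - 16) ≡ 6/5 mod 19. 5⁻¹ ≡ 4 (mod 19) since 5·4 = 20 ≡ 1, so λ ≡ 5.
  x = λ² - 16 - 2 = 25 - 18 ≡ 7; y = λ·(16 - 7) - 9 ≡ 17. → (7, 17)
4P: (7, 17) + (2, 15). λ = (15 - 17)/(2 - 7) ≡ 17/14 mod 19. 14⁻¹ ≡ 15 (mod 19), so λ ≡ 8.
  x = λ² - 7 - 2 = 64 - 9 ≡ 17; y = λ·(7 - 17) - 17 ≡ 17. → (17, 17)
5P: (17, 17) + (2, 15). λ = (15 - 17)/(2 - 17) ≡ 17/4 mod 19. 4⁻¹ ≡ 5 (mod 19) since 4·5 = 20 ≡ 1, so λ ≡ 9.
  x = λ² - 17 - 2 = 81 - 19 ≡ 5; y = λ·(17 - 5) - 17 ≡ 15. → (5, 15)
6P: (5, 15) + (2, 15). λ = (15 - 15)/(2 - 5) ≡ 0/16 mod 19. 16⁻¹ ≡ 6 (mod 19), so λ ≡ 0.
  x = λ² - 5 - 2 = 0 - 7 ≡ 12; y = λ·(5 - 12) - 15 ≡ 4. → (12, 4)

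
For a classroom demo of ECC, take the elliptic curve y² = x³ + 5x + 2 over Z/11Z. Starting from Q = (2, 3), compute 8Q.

Double-and-add on 8 = (1000)₂. Start with Q = (2, 3) for the leading 1-bit.
double: tangent at (2, 3): λ = (3·2² + 5)/(2·3) ≡ 6/6. 6⁻¹ ≡ 2 (mod 11), so λ ≡ 6·2 ≡ 1.
  x = λ² - 2 - 2 = 1 - 4 ≡ 8; y = λ·(2 - 8) - 3 ≡ 2. → (8, 2)
double: tangent at (8, 2): λ = (3·8² + 5)/(2·2) ≡ 10/4. 4⁻¹ ≡ 3 (mod 11), so λ ≡ 10·3 ≡ 8.
  x = λ² - 8 - 8 = 64 - 16 ≡ 4; y = λ·(8 - 4) - 2 ≡ 8. → (4, 8)
double: tangent at (4, 8): λ = (3·4² + 5)/(2·8) ≡ 9/5. 5⁻¹ ≡ 9 (mod 11) since 5·9 = 45 ≡ 1, so λ ≡ 9·9 ≡ 4.
  x = λ² - 4 - 4 = 16 - 8 ≡ 8; y = λ·(4 - 8) - 8 ≡ 9. → (8, 9)

(8, 9)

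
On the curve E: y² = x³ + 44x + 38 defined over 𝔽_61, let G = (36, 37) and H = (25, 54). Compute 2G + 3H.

First 2G:
Repeated addition: build up to 2G.
2G: tangent at (36, 37): λ = (3·36² + 44)/(2·37) ≡ 28/13. 13⁻¹ ≡ 47 (mod 61) since 13·47 = 611 ≡ 1, so λ ≡ 28·47 ≡ 35.
  x = λ² - 36 - 36 = 1225 - 72 ≡ 55; y = λ·(36 - 55) - 37 ≡ 30. → (55, 30)
2G = (55, 30).
Next 3H:
Repeated addition: build up to 3H.
2H: tangent at (25, 54): λ = (3·25² + 44)/(2·54) ≡ 28/47. 47⁻¹ ≡ 13 (mod 61) since 47·13 = 611 ≡ 1, so λ ≡ 28·13 ≡ 59.
  x = λ² - 25 - 25 = 3481 - 50 ≡ 15; y = λ·(25 - 15) - 54 ≡ 48. → (15, 48)
3H: (15, 48) + (25, 54). λ = (54 - 48)/(25 - 15) ≡ 6/10 mod 61. 10⁻¹ ≡ 55 (mod 61) since 10·55 = 550 ≡ 1, so λ ≡ 25.
  x = λ² - 15 - 25 = 625 - 40 ≡ 36; y = λ·(15 - 36) - 48 ≡ 37. → (36, 37)
3H = (36, 37).
Finally 2G + 3H:
(55, 30) + (36, 37). λ = (37 - 30)/(36 - 55) ≡ 7/42 mod 61. 42⁻¹ ≡ 16 (mod 61), so λ ≡ 51.
  x = λ² - 55 - 36 = 2601 - 91 ≡ 9; y = λ·(55 - 9) - 30 ≡ 59. → (9, 59)

(9, 59)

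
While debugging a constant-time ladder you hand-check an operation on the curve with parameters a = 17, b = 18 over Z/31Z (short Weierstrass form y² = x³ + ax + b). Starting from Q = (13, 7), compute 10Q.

(1, 6)

Double-and-add on 10 = (1010)₂. Start with Q = (13, 7) for the leading 1-bit.
double: tangent at (13, 7): λ = (3·13² + 17)/(2·7) ≡ 28/14. 14⁻¹ ≡ 20 (mod 31), so λ ≡ 28·20 ≡ 2.
  x = λ² - 13 - 13 = 4 - 26 ≡ 9; y = λ·(13 - 9) - 7 ≡ 1. → (9, 1)
double: tangent at (9, 1): λ = (3·9² + 17)/(2·1) ≡ 12/2. 2⁻¹ ≡ 16 (mod 31) since 2·16 = 32 ≡ 1, so λ ≡ 12·16 ≡ 6.
  x = λ² - 9 - 9 = 36 - 18 ≡ 18; y = λ·(9 - 18) - 1 ≡ 7. → (18, 7)
add Q: (18, 7) + (13, 7). λ = (7 - 7)/(13 - 18) ≡ 0/26 mod 31. 26⁻¹ ≡ 6 (mod 31) since 26·6 = 156 ≡ 1, so λ ≡ 0.
  x = λ² - 18 - 13 = 0 - 31 ≡ 0; y = λ·(18 - 0) - 7 ≡ 24. → (0, 24)
double: tangent at (0, 24): λ = (3·0² + 17)/(2·24) ≡ 17/17. 17⁻¹ ≡ 11 (mod 31) since 17·11 = 187 ≡ 1, so λ ≡ 17·11 ≡ 1.
  x = λ² - 0 - 0 = 1 - 0 ≡ 1; y = λ·(0 - 1) - 24 ≡ 6. → (1, 6)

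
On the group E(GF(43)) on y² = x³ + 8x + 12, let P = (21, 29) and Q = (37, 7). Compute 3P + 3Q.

First 3P:
Repeated addition: build up to 3P.
2P: tangent at (21, 29): λ = (3·21² + 8)/(2·29) ≡ 41/15. 15⁻¹ ≡ 23 (mod 43), so λ ≡ 41·23 ≡ 40.
  x = λ² - 21 - 21 = 1600 - 42 ≡ 10; y = λ·(21 - 10) - 29 ≡ 24. → (10, 24)
3P: (10, 24) + (21, 29). λ = (29 - 24)/(21 - 10) ≡ 5/11 mod 43. 11⁻¹ ≡ 4 (mod 43), so λ ≡ 20.
  x = λ² - 10 - 21 = 400 - 31 ≡ 25; y = λ·(10 - 25) - 24 ≡ 20. → (25, 20)
3P = (25, 20).
Next 3Q:
Repeated addition: build up to 3Q.
2Q: tangent at (37, 7): λ = (3·37² + 8)/(2·7) ≡ 30/14. 14⁻¹ ≡ 40 (mod 43), so λ ≡ 30·40 ≡ 39.
  x = λ² - 37 - 37 = 1521 - 74 ≡ 28; y = λ·(37 - 28) - 7 ≡ 0. → (28, 0)
3Q: (28, 0) + (37, 7). λ = (7 - 0)/(37 - 28) ≡ 7/9 mod 43. 9⁻¹ ≡ 24 (mod 43), so λ ≡ 39.
  x = λ² - 28 - 37 = 1521 - 65 ≡ 37; y = λ·(28 - 37) - 0 ≡ 36. → (37, 36)
3Q = (37, 36).
Finally 3P + 3Q:
(25, 20) + (37, 36). λ = (36 - 20)/(37 - 25) ≡ 16/12 mod 43. 12⁻¹ ≡ 18 (mod 43), so λ ≡ 30.
  x = λ² - 25 - 37 = 900 - 62 ≡ 21; y = λ·(25 - 21) - 20 ≡ 14. → (21, 14)

(21, 14)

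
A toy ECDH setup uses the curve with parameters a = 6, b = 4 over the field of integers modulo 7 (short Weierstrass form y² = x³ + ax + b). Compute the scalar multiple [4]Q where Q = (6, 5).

(0, 2)

Repeated addition: build up to 4Q.
2Q: tangent at (6, 5): λ = (3·6² + 6)/(2·5) ≡ 2/3. 3⁻¹ ≡ 5 (mod 7) since 3·5 = 15 ≡ 1, so λ ≡ 2·5 ≡ 3.
  x = λ² - 6 - 6 = 9 - 12 ≡ 4; y = λ·(6 - 4) - 5 ≡ 1. → (4, 1)
3Q: (4, 1) + (6, 5). λ = (5 - 1)/(6 - 4) ≡ 4/2 mod 7. 2⁻¹ ≡ 4 (mod 7) since 2·4 = 8 ≡ 1, so λ ≡ 2.
  x = λ² - 4 - 6 = 4 - 10 ≡ 1; y = λ·(4 - 1) - 1 ≡ 5. → (1, 5)
4Q: (1, 5) + (6, 5). λ = (5 - 5)/(6 - 1) ≡ 0/5 mod 7. 5⁻¹ ≡ 3 (mod 7), so λ ≡ 0.
  x = λ² - 1 - 6 = 0 - 7 ≡ 0; y = λ·(1 - 0) - 5 ≡ 2. → (0, 2)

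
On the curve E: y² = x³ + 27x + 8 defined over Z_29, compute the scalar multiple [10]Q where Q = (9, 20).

Double-and-add on 10 = (1010)₂. Start with Q = (9, 20) for the leading 1-bit.
double: tangent at (9, 20): λ = (3·9² + 27)/(2·20) ≡ 9/11. 11⁻¹ ≡ 8 (mod 29), so λ ≡ 9·8 ≡ 14.
  x = λ² - 9 - 9 = 196 - 18 ≡ 4; y = λ·(9 - 4) - 20 ≡ 21. → (4, 21)
double: tangent at (4, 21): λ = (3·4² + 27)/(2·21) ≡ 17/13. 13⁻¹ ≡ 9 (mod 29), so λ ≡ 17·9 ≡ 8.
  x = λ² - 4 - 4 = 64 - 8 ≡ 27; y = λ·(4 - 27) - 21 ≡ 27. → (27, 27)
add Q: (27, 27) + (9, 20). λ = (20 - 27)/(9 - 27) ≡ 22/11 mod 29. 11⁻¹ ≡ 8 (mod 29) since 11·8 = 88 ≡ 1, so λ ≡ 2.
  x = λ² - 27 - 9 = 4 - 36 ≡ 26; y = λ·(27 - 26) - 27 ≡ 4. → (26, 4)
double: tangent at (26, 4): λ = (3·26² + 27)/(2·4) ≡ 25/8. 8⁻¹ ≡ 11 (mod 29) since 8·11 = 88 ≡ 1, so λ ≡ 25·11 ≡ 14.
  x = λ² - 26 - 26 = 196 - 52 ≡ 28; y = λ·(26 - 28) - 4 ≡ 26. → (28, 26)

(28, 26)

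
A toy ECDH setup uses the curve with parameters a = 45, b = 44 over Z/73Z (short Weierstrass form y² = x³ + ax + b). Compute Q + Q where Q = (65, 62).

tangent at (65, 62): λ = (3·65² + 45)/(2·62) ≡ 18/51. 51⁻¹ ≡ 63 (mod 73) since 51·63 = 3213 ≡ 1, so λ ≡ 18·63 ≡ 39.
  x = λ² - 65 - 65 = 1521 - 130 ≡ 4; y = λ·(65 - 4) - 62 ≡ 54. → (4, 54)

(4, 54)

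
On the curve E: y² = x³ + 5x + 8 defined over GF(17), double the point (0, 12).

(13, 3)

tangent at (0, 12): λ = (3·0² + 5)/(2·12) ≡ 5/7. 7⁻¹ ≡ 5 (mod 17), so λ ≡ 5·5 ≡ 8.
  x = λ² - 0 - 0 = 64 - 0 ≡ 13; y = λ·(0 - 13) - 12 ≡ 3. → (13, 3)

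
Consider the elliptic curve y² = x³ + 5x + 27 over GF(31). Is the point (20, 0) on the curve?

y² = 0² ≡ 0; x³ + 5x + 27 = 8127 ≡ 5 (mod 31). 0 ≠ 5.

no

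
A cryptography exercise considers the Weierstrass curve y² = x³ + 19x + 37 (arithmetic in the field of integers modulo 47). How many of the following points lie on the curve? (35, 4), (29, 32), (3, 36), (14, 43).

(35, 4): 4² ≡ 16, rhs ≡ 8 → off.
(29, 32): 32² ≡ 37, rhs ≡ 20 → off.
(3, 36): 36² ≡ 27, rhs ≡ 27 → on.
(14, 43): 43² ≡ 16, rhs ≡ 39 → off.

1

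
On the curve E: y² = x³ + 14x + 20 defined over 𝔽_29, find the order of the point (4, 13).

2P: tangent at (4, 13): λ = (3·4² + 14)/(2·13) ≡ 4/26. 26⁻¹ ≡ 19 (mod 29), so λ ≡ 4·19 ≡ 18.
  x = λ² - 4 - 4 = 324 - 8 ≡ 26; y = λ·(4 - 26) - 13 ≡ 26. → (26, 26)
3P: (26, 26) + (4, 13). λ = (13 - 26)/(4 - 26) ≡ 16/7 mod 29. 7⁻¹ ≡ 25 (mod 29), so λ ≡ 23.
  x = λ² - 26 - 4 = 529 - 30 ≡ 6; y = λ·(26 - 6) - 26 ≡ 28. → (6, 28)
4P: (6, 28) + (4, 13). λ = (13 - 28)/(4 - 6) ≡ 14/27 mod 29. 27⁻¹ ≡ 14 (mod 29) since 27·14 = 378 ≡ 1, so λ ≡ 22.
  x = λ² - 6 - 4 = 484 - 10 ≡ 10; y = λ·(6 - 10) - 28 ≡ 0. → (10, 0)
5P: (10, 0) + (4, 13). λ = (13 - 0)/(4 - 10) ≡ 13/23 mod 29. 23⁻¹ ≡ 24 (mod 29) since 23·24 = 552 ≡ 1, so λ ≡ 22.
  x = λ² - 10 - 4 = 484 - 14 ≡ 6; y = λ·(10 - 6) - 0 ≡ 1. → (6, 1)
6P: (6, 1) + (4, 13). λ = (13 - 1)/(4 - 6) ≡ 12/27 mod 29. 27⁻¹ ≡ 14 (mod 29), so λ ≡ 23.
  x = λ² - 6 - 4 = 529 - 10 ≡ 26; y = λ·(6 - 26) - 1 ≡ 3. → (26, 3)
7P: (26, 3) + (4, 13). λ = (13 - 3)/(4 - 26) ≡ 10/7 mod 29. 7⁻¹ ≡ 25 (mod 29) since 7·25 = 175 ≡ 1, so λ ≡ 18.
  x = λ² - 26 - 4 = 324 - 30 ≡ 4; y = λ·(26 - 4) - 3 ≡ 16. → (4, 16)
8P: (4, 16) + (4, 13): same x and y₁ ≡ -y₂, so the sum is O.
8P = O, so the order is 8.

8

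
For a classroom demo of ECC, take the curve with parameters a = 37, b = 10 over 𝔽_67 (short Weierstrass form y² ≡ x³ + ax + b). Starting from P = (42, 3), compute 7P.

(7, 3)

Double-and-add on 7 = (111)₂. Start with P = (42, 3) for the leading 1-bit.
double: tangent at (42, 3): λ = (3·42² + 37)/(2·3) ≡ 36/6. 6⁻¹ ≡ 56 (mod 67) since 6·56 = 336 ≡ 1, so λ ≡ 36·56 ≡ 6.
  x = λ² - 42 - 42 = 36 - 84 ≡ 19; y = λ·(42 - 19) - 3 ≡ 1. → (19, 1)
add P: (19, 1) + (42, 3). λ = (3 - 1)/(42 - 19) ≡ 2/23 mod 67. 23⁻¹ ≡ 35 (mod 67), so λ ≡ 3.
  x = λ² - 19 - 42 = 9 - 61 ≡ 15; y = λ·(19 - 15) - 1 ≡ 11. → (15, 11)
double: tangent at (15, 11): λ = (3·15² + 37)/(2·11) ≡ 42/22. 22⁻¹ ≡ 64 (mod 67), so λ ≡ 42·64 ≡ 8.
  x = λ² - 15 - 15 = 64 - 30 ≡ 34; y = λ·(15 - 34) - 11 ≡ 38. → (34, 38)
add P: (34, 38) + (42, 3). λ = (3 - 38)/(42 - 34) ≡ 32/8 mod 67. 8⁻¹ ≡ 42 (mod 67), so λ ≡ 4.
  x = λ² - 34 - 42 = 16 - 76 ≡ 7; y = λ·(34 - 7) - 38 ≡ 3. → (7, 3)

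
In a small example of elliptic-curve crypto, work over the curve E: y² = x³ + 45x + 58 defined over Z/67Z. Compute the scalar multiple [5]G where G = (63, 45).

Double-and-add on 5 = (101)₂. Start with G = (63, 45) for the leading 1-bit.
double: tangent at (63, 45): λ = (3·63² + 45)/(2·45) ≡ 26/23. 23⁻¹ ≡ 35 (mod 67) since 23·35 = 805 ≡ 1, so λ ≡ 26·35 ≡ 39.
  x = λ² - 63 - 63 = 1521 - 126 ≡ 55; y = λ·(63 - 55) - 45 ≡ 66. → (55, 66)
double: tangent at (55, 66): λ = (3·55² + 45)/(2·66) ≡ 8/65. 65⁻¹ ≡ 33 (mod 67), so λ ≡ 8·33 ≡ 63.
  x = λ² - 55 - 55 = 3969 - 110 ≡ 40; y = λ·(55 - 40) - 66 ≡ 8. → (40, 8)
add G: (40, 8) + (63, 45). λ = (45 - 8)/(63 - 40) ≡ 37/23 mod 67. 23⁻¹ ≡ 35 (mod 67) since 23·35 = 805 ≡ 1, so λ ≡ 22.
  x = λ² - 40 - 63 = 484 - 103 ≡ 46; y = λ·(40 - 46) - 8 ≡ 61. → (46, 61)

(46, 61)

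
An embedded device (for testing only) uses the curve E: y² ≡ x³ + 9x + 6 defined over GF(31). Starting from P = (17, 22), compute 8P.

Double-and-add on 8 = (1000)₂. Start with P = (17, 22) for the leading 1-bit.
double: tangent at (17, 22): λ = (3·17² + 9)/(2·22) ≡ 8/13. 13⁻¹ ≡ 12 (mod 31) since 13·12 = 156 ≡ 1, so λ ≡ 8·12 ≡ 3.
  x = λ² - 17 - 17 = 9 - 34 ≡ 6; y = λ·(17 - 6) - 22 ≡ 11. → (6, 11)
double: tangent at (6, 11): λ = (3·6² + 9)/(2·11) ≡ 24/22. 22⁻¹ ≡ 24 (mod 31), so λ ≡ 24·24 ≡ 18.
  x = λ² - 6 - 6 = 324 - 12 ≡ 2; y = λ·(6 - 2) - 11 ≡ 30. → (2, 30)
double: tangent at (2, 30): λ = (3·2² + 9)/(2·30) ≡ 21/29. 29⁻¹ ≡ 15 (mod 31) since 29·15 = 435 ≡ 1, so λ ≡ 21·15 ≡ 5.
  x = λ² - 2 - 2 = 25 - 4 ≡ 21; y = λ·(2 - 21) - 30 ≡ 30. → (21, 30)

(21, 30)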